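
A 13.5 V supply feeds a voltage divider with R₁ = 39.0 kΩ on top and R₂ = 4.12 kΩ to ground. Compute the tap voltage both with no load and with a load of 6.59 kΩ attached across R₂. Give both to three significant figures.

Open-circuit: V = 13.5 × 4.12/(39.0 + 4.12) = 1.29 V.
With the load, R₂ becomes R₂‖R_L = 2.535 kΩ, so V = 13.5 × 2.535/41.54 = 0.824 V.

Unloaded: 1.29 V; loaded: 0.824 V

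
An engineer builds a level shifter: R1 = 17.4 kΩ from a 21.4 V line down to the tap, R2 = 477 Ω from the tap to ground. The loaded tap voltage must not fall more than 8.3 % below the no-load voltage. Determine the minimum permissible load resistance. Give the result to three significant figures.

Output resistance R_th = R1‖R2 = (17400 × 477)/17880 = 464.3 Ω.
The fractional drop is R_th/(R_th + R_L); requiring this ≤ 0.0830 gives R_L ≥ R_th(1/0.0830 − 1) = 464.3 × 11.05 = 5.13 kΩ.

R_L(min) ≈ 5.13 kΩ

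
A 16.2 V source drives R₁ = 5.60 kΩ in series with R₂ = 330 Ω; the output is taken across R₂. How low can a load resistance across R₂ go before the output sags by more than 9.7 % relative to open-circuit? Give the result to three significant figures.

R_L(min) ≈ 2.90 kΩ

Output resistance R_th = R₁‖R₂ = (5600 × 330)/5930 = 311.6 Ω.
The fractional drop is R_th/(R_th + R_L); requiring this ≤ 0.0970 gives R_L ≥ R_th(1/0.0970 − 1) = 311.6 × 9.309 = 2.90 kΩ.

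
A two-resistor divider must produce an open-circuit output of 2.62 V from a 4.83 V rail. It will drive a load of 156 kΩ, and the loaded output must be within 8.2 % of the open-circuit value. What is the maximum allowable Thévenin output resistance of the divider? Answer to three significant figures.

R_th ≤ 13.9 kΩ

Loading drop = R_th/(R_th + R_L) ≤ 0.0820, so R_th ≤ R_L · ε/(1−ε) = 156 kΩ × 0.0820/0.9180 = 13.9 kΩ.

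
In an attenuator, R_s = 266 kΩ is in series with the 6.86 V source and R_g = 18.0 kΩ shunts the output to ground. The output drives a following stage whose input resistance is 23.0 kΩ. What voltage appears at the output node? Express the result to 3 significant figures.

V_out ≈ 0.251 V

The load sits in parallel with R_g: R_g‖R_L = (18.0 × 23.0) / (18.0 + 23.0) = 10.10 kΩ.
V_out = 6.86 × 10.10 / (266 + 10.10) = 6.86 × 10.10/276.1 = 0.251 V.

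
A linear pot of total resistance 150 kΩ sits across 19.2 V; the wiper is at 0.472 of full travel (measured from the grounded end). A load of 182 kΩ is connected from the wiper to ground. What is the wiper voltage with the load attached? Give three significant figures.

The wiper splits the pot into (1−α)R = 79.20 kΩ above and αR = 70.80 kΩ below.
Lower section ‖ load = 50.97 kΩ.
V_wiper = 19.2 × 50.97/(79.20 + 50.97) = 7.52 V.

V ≈ 7.52 V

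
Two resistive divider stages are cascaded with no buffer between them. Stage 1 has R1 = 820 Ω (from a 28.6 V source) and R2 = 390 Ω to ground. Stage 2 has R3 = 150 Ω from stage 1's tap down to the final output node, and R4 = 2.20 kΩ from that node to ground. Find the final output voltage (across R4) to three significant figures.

Stage 2 presents R3+R4 = 2350 Ω as a load on stage 1's tap.
Stage 1's lower leg becomes R2‖(R3+R4) = 334.5 Ω, so V_mid = 28.6 × 334.5/1154 = 8.286 V.
Stage 2 is itself unloaded: V_out = V_mid × R4/(R3+R4) = 8.286 × 2200/2350 = 7.76 V.

V_out ≈ 7.76 V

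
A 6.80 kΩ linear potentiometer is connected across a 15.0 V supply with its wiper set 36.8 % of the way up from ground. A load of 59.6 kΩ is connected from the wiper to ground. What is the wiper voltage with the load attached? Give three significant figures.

The wiper splits the pot into (1−α)R = 4.298 kΩ above and αR = 2.502 kΩ below.
Lower section ‖ load = 2.402 kΩ.
V_wiper = 15.0 × 2.402/(4.298 + 2.402) = 5.38 V.

V ≈ 5.38 V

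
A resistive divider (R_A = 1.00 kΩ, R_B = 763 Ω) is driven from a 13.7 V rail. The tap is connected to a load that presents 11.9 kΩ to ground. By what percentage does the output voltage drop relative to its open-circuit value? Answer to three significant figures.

3.51 %

The divider's output (Thévenin) resistance is R_A‖R_B = 432.8 Ω.
Fractional drop under load = R_th/(R_th + R_L) = 432.8 / (432.8 + 11900) = 0.03509.
So the output falls by 3.51 %.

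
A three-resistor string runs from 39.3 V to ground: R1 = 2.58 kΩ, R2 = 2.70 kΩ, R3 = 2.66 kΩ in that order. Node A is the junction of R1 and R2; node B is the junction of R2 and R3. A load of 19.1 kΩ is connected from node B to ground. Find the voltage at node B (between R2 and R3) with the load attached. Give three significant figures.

V ≈ 12.1 V

At node B, R3 is in parallel with the load: R3‖R_L = 2.335 kΩ.
Below node A the resistance is R2 + (R3‖R_L) = 5.035 kΩ, so V_A = 39.3 × 5.035/7.615 = 25.98 V.
Then V_B = V_A × (R3‖R_L)/(R2 + R3‖R_L) = 25.98 × 2.335/5.035 = 12.1 V.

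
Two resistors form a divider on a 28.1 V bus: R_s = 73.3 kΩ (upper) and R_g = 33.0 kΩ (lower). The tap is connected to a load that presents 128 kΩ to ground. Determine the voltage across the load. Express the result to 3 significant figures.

The load sits in parallel with R_g: R_g‖R_L = (33.0 × 128) / (33.0 + 128) = 26.24 kΩ.
V_out = 28.1 × 26.24 / (73.3 + 26.24) = 28.1 × 26.24/99.54 = 7.41 V.

V_out ≈ 7.41 V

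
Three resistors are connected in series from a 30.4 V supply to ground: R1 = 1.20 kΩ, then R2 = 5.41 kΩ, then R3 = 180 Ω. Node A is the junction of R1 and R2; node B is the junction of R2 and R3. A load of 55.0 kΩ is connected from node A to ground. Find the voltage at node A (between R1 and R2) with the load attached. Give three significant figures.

V ≈ 24.6 V

Below node A the series string R2+R3 = 5590 Ω sits in parallel with the 55000 Ω load: 5074 Ω.
V_A = 30.4 × 5074/(1200 + 5074) = 24.6 V.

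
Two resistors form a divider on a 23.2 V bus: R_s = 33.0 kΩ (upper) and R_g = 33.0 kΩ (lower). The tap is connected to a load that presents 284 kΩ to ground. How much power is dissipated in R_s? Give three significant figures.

P ≈ 4.54 mW

Total resistance from the source is R_s + (R_g‖R_L) = 62.56 kΩ, so I = 23.2/62.56 kΩ = 0.3708 mA.
P = I²·R_s = (0.3708 mA)² × 33.0 kΩ = 4.54 mW.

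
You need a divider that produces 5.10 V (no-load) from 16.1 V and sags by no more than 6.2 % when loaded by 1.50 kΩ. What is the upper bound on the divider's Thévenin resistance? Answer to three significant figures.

Loading drop = R_th/(R_th + R_L) ≤ 0.0620, so R_th ≤ R_L · ε/(1−ε) = 1.50 kΩ × 0.0620/0.9380 = 99.1 Ω.
(Any R1, R2 with R2/(R1+R2) = 0.317 and R1‖R2 ≤ 99.1 Ω will meet the spec.)

R_th ≤ 99.1 Ω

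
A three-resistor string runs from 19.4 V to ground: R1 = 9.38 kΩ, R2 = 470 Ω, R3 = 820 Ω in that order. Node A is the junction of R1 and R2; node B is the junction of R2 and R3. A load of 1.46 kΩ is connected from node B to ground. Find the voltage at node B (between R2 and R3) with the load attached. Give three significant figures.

V ≈ 0.982 V

At node B, R3 is in parallel with the load: R3‖R_L = 525.1 Ω.
Below node A the resistance is R2 + (R3‖R_L) = 995.1 Ω, so V_A = 19.4 × 995.1/10380 = 1.861 V.
Then V_B = V_A × (R3‖R_L)/(R2 + R3‖R_L) = 1.861 × 525.1/995.1 = 0.982 V.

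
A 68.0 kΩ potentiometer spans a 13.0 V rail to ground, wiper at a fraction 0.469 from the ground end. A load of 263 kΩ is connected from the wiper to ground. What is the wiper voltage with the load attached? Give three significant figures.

The wiper splits the pot into (1−α)R = 36.11 kΩ above and αR = 31.89 kΩ below.
Lower section ‖ load = 28.44 kΩ.
V_wiper = 13.0 × 28.44/(36.11 + 28.44) = 5.73 V.

V ≈ 5.73 V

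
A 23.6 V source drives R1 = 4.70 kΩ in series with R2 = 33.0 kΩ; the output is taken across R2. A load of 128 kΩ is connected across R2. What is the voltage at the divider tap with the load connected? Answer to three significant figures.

V_out ≈ 20.0 V

The load sits in parallel with R2: R2‖R_L = (33.0 × 128) / (33.0 + 128) = 26.24 kΩ.
V_out = 23.6 × 26.24 / (4.70 + 26.24) = 23.6 × 26.24/30.94 = 20.0 V.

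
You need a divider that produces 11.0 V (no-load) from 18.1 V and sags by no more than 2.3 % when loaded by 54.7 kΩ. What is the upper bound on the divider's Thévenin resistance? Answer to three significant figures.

R_th ≤ 1.29 kΩ

Loading drop = R_th/(R_th + R_L) ≤ 0.0230, so R_th ≤ R_L · ε/(1−ε) = 54.7 kΩ × 0.0230/0.9770 = 1.29 kΩ.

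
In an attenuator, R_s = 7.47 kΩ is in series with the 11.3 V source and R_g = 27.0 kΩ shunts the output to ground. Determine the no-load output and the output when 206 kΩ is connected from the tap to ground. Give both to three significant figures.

Open-circuit: V = 11.3 × 27.0/(7.47 + 27.0) = 8.85 V.
With the load, R_g becomes R_g‖R_L = 23.87 kΩ, so V = 11.3 × 23.87/31.34 = 8.61 V.

Unloaded: 8.85 V; loaded: 8.61 V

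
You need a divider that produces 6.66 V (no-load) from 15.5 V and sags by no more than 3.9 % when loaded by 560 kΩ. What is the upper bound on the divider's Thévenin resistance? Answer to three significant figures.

R_th ≤ 22.7 kΩ

Loading drop = R_th/(R_th + R_L) ≤ 0.0390, so R_th ≤ R_L · ε/(1−ε) = 560 kΩ × 0.0390/0.9610 = 22.7 kΩ.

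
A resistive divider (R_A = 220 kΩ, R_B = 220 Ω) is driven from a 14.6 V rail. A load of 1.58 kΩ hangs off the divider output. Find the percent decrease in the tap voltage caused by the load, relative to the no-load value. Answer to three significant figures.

Unloaded V = 14.6 × 220/220200 = 0.014585 V.
Loaded: R_B‖R_L = 193.1 Ω, giving V = 14.6 × 193.1/220200 = 0.012804 V.
Drop = (0.014585 − 0.012804) / 0.014585 = 12.2 %.

12.2 %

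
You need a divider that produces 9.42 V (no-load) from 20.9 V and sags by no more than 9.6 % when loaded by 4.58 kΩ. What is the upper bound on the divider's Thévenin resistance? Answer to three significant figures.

R_th ≤ 486 Ω

Loading drop = R_th/(R_th + R_L) ≤ 0.0960, so R_th ≤ R_L · ε/(1−ε) = 4.58 kΩ × 0.0960/0.9040 = 486 Ω.
(Any R1, R2 with R2/(R1+R2) = 0.451 and R1‖R2 ≤ 486 Ω will meet the spec.)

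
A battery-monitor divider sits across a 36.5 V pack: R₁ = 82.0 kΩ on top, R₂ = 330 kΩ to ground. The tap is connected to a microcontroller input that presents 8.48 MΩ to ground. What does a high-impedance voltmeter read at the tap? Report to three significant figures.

V_out ≈ 29.0 V

The load sits in parallel with R₂: R₂‖R_L = (330 × 8480) / (330 + 8480) = 317.6 kΩ.
V_out = 36.5 × 317.6 / (82.0 + 317.6) = 36.5 × 317.6/399.6 = 29.0 V.
(Unloaded it would have been 29.2 V.)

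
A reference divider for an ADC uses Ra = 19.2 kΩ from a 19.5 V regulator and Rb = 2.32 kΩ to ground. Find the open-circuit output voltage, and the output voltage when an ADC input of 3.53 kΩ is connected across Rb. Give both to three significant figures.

Unloaded: 2.10 V; loaded: 1.33 V

Open-circuit: V = 19.5 × 2.32/(19.2 + 2.32) = 2.10 V.
With the load, Rb becomes Rb‖R_L = 1.400 kΩ, so V = 19.5 × 1.400/20.60 = 1.33 V.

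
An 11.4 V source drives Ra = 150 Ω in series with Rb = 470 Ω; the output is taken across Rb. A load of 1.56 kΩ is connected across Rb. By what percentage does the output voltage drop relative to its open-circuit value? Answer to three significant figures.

The divider's output (Thévenin) resistance is Ra‖Rb = 113.7 Ω.
Fractional drop under load = R_th/(R_th + R_L) = 113.7 / (113.7 + 1560) = 0.06794.
So the output falls by 6.79 %.

6.79 %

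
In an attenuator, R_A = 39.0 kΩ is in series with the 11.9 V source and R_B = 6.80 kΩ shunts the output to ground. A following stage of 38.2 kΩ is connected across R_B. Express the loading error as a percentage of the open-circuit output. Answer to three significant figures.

The divider's output (Thévenin) resistance is R_A‖R_B = 5.790 kΩ.
Fractional drop under load = R_th/(R_th + R_L) = 5.790 / (5.790 + 38.2) = 0.1316.
So the output falls by 13.2 %.

13.2 %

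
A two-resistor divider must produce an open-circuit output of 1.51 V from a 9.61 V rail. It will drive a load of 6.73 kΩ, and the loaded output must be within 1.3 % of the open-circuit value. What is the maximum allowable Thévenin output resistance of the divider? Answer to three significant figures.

Loading drop = R_th/(R_th + R_L) ≤ 0.0130, so R_th ≤ R_L · ε/(1−ε) = 6.73 kΩ × 0.0130/0.9870 = 88.6 Ω.

R_th ≤ 88.6 Ω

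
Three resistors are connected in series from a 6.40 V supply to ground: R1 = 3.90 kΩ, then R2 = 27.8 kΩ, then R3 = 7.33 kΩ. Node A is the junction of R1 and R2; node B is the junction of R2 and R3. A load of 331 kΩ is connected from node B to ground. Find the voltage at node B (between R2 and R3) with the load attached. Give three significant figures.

V ≈ 1.18 V

At node B, R3 is in parallel with the load: R3‖R_L = 7.171 kΩ.
Below node A the resistance is R2 + (R3‖R_L) = 34.97 kΩ, so V_A = 6.40 × 34.97/38.87 = 5.758 V.
Then V_B = V_A × (R3‖R_L)/(R2 + R3‖R_L) = 5.758 × 7.171/34.97 = 1.18 V.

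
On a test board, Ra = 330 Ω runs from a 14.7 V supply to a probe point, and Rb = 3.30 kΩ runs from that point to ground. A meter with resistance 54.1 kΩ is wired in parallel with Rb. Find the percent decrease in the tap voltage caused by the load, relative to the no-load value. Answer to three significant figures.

The divider's output (Thévenin) resistance is Ra‖Rb = 300.0 Ω.
Fractional drop under load = R_th/(R_th + R_L) = 300.0 / (300.0 + 54100) = 0.005515.
So the output falls by 0.551 %.

0.551 %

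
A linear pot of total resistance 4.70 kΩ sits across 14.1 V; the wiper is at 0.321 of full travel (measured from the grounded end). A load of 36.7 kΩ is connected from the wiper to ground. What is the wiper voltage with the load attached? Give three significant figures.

V ≈ 4.40 V

The wiper splits the pot into (1−α)R = 3.191 kΩ above and αR = 1.509 kΩ below.
Lower section ‖ load = 1.449 kΩ.
V_wiper = 14.1 × 1.449/(3.191 + 1.449) = 4.40 V.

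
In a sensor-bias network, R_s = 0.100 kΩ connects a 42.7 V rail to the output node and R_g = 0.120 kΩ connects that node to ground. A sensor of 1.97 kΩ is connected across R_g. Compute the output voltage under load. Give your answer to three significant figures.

The load sits in parallel with R_g: R_g‖R_L = (120 × 1970) / (120 + 1970) = 113.1 Ω.
V_out = 42.7 × 113.1 / (100 + 113.1) = 42.7 × 113.1/213.1 = 22.7 V.

V_out ≈ 22.7 V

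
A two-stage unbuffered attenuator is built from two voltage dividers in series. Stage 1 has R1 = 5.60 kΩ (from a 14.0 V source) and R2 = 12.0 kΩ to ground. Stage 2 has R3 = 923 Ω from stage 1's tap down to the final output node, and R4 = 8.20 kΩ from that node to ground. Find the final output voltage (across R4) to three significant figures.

V_out ≈ 6.05 V

Stage 2 presents R3+R4 = 9123 Ω as a load on stage 1's tap.
Stage 1's lower leg becomes R2‖(R3+R4) = 5183 Ω, so V_mid = 14.0 × 5183/10780 = 6.729 V.
Stage 2 is itself unloaded: V_out = V_mid × R4/(R3+R4) = 6.729 × 8200/9123 = 6.05 V.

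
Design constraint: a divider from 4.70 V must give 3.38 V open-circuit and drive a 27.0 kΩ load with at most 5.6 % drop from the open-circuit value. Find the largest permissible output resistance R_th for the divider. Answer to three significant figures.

Loading drop = R_th/(R_th + R_L) ≤ 0.0560, so R_th ≤ R_L · ε/(1−ε) = 27.0 kΩ × 0.0560/0.9440 = 1.60 kΩ.

R_th ≤ 1.60 kΩ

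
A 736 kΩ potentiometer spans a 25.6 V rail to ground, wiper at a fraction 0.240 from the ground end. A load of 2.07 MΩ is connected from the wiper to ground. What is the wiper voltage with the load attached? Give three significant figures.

V ≈ 5.77 V

The wiper splits the pot into (1−α)R = 559.4 kΩ above and αR = 176.6 kΩ below.
Lower section ‖ load = 162.8 kΩ.
V_wiper = 25.6 × 162.8/(559.4 + 162.8) = 5.77 V.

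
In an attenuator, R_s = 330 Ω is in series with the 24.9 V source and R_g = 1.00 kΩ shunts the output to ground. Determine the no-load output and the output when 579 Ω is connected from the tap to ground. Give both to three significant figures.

Unloaded: 18.7 V; loaded: 13.1 V

Open-circuit: V = 24.9 × 1000/(330 + 1000) = 18.7 V.
With the load, R_g becomes R_g‖R_L = 366.7 Ω, so V = 24.9 × 366.7/696.7 = 13.1 V.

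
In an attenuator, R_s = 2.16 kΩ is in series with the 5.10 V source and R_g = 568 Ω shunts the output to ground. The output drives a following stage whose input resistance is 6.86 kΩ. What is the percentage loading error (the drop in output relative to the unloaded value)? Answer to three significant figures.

6.15 %

The divider's output (Thévenin) resistance is R_s‖R_g = 449.7 Ω.
Fractional drop under load = R_th/(R_th + R_L) = 449.7 / (449.7 + 6860) = 0.06153.
So the output falls by 6.15 %.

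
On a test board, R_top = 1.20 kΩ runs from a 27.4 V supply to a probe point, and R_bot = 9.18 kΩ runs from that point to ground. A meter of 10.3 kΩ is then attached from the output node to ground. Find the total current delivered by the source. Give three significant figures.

R_bot‖R_L = 4.854 kΩ, so the source sees R_top + R_bot‖R_L = 6.054 kΩ.
I = 27.4 V / 6.054 kΩ = 4.53 mA.

I ≈ 4.53 mA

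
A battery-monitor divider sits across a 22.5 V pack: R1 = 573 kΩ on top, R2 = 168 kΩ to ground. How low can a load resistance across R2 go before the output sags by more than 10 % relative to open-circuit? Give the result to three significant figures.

Output resistance R_th = R1‖R2 = (573 × 168)/741.0 = 129.9 kΩ.
The fractional drop is R_th/(R_th + R_L); requiring this ≤ 0.100 gives R_L ≥ R_th(1/0.100 − 1) = 129.9 × 9.000 = 1.17 MΩ.

R_L(min) ≈ 1.17 MΩ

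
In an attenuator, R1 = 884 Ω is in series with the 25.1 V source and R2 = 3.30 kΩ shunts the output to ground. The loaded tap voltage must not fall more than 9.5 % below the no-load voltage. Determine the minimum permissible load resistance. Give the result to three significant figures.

R_L(min) ≈ 6.64 kΩ

Output resistance R_th = R1‖R2 = (884 × 3300)/4184 = 697.2 Ω.
The fractional drop is R_th/(R_th + R_L); requiring this ≤ 0.0950 gives R_L ≥ R_th(1/0.0950 − 1) = 697.2 × 9.526 = 6.64 kΩ.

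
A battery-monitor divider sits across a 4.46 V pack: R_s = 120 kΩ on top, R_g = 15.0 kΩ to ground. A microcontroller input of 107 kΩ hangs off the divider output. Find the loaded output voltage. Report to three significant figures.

The load sits in parallel with R_g: R_g‖R_L = (15.0 × 107) / (15.0 + 107) = 13.16 kΩ.
V_out = 4.46 × 13.16 / (120 + 13.16) = 4.46 × 13.16/133.2 = 0.441 V.

V_out ≈ 0.441 V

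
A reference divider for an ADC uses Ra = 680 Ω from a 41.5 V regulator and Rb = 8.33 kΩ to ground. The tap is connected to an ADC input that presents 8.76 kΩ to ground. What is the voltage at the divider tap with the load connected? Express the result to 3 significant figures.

The load sits in parallel with Rb: Rb‖R_L = (8330 × 8760) / (8330 + 8760) = 4270 Ω.
V_out = 41.5 × 4270 / (680 + 4270) = 41.5 × 4270/4950 = 35.8 V.

V_out ≈ 35.8 V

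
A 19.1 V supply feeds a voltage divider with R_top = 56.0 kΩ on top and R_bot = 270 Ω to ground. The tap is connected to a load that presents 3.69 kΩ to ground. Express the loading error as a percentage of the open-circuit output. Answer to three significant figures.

The divider's output (Thévenin) resistance is R_top‖R_bot = 268.7 Ω.
Fractional drop under load = R_th/(R_th + R_L) = 268.7 / (268.7 + 3690) = 0.06788.
So the output falls by 6.79 %.

6.79 %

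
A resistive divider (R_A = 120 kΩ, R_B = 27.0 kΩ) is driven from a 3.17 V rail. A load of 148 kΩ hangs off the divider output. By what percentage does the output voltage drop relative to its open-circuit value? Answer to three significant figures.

Unloaded V = 3.17 × 27.0/147.0 = 0.58224 V.
Loaded: R_B‖R_L = 22.83 kΩ, giving V = 3.17 × 22.83/142.8 = 0.50677 V.
Drop = (0.58224 − 0.50677) / 0.58224 = 13.0 %.

13.0 %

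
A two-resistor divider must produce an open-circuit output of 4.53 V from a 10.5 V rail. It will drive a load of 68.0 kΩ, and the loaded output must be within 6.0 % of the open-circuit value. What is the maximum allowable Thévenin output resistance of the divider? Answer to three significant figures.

Loading drop = R_th/(R_th + R_L) ≤ 0.0600, so R_th ≤ R_L · ε/(1−ε) = 68.0 kΩ × 0.0600/0.9400 = 4.34 kΩ.

R_th ≤ 4.34 kΩ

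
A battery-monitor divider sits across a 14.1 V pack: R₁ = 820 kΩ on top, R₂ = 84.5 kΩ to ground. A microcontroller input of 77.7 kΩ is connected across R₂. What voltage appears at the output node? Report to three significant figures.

The load sits in parallel with R₂: R₂‖R_L = (84.5 × 77.7) / (84.5 + 77.7) = 40.48 kΩ.
V_out = 14.1 × 40.48 / (820 + 40.48) = 14.1 × 40.48/860.5 = 0.663 V.
(Unloaded it would have been 1.32 V.)

V_out ≈ 0.663 V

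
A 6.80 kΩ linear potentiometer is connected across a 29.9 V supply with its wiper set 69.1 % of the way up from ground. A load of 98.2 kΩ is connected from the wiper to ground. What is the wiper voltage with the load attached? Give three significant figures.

V ≈ 20.4 V

The wiper splits the pot into (1−α)R = 2.101 kΩ above and αR = 4.699 kΩ below.
Lower section ‖ load = 4.484 kΩ.
V_wiper = 29.9 × 4.484/(2.101 + 4.484) = 20.4 V.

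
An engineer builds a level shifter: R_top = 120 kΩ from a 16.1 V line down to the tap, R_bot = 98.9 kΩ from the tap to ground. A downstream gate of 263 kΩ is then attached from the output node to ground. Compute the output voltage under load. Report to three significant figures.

The load sits in parallel with R_bot: R_bot‖R_L = (98.9 × 263) / (98.9 + 263) = 71.87 kΩ.
V_out = 16.1 × 71.87 / (120 + 71.87) = 16.1 × 71.87/191.9 = 6.03 V.
(Unloaded it would have been 7.27 V.)

V_out ≈ 6.03 V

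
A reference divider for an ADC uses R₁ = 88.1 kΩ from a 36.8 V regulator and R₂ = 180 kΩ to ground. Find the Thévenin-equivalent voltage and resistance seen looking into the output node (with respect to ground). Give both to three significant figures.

V_th = 24.7 V, R_th = 59.1 kΩ

V_th is the open-circuit tap voltage: 36.8 × 180/(88.1 + 180) = 24.7 V.
With the supply zeroed, R₁ and R₂ appear in parallel from the tap: R_th = R₁‖R₂ = (88.1 × 180)/268.1 = 59.1 kΩ.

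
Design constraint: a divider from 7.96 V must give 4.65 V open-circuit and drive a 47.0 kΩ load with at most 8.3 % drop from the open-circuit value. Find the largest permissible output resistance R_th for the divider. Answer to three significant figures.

Loading drop = R_th/(R_th + R_L) ≤ 0.0830, so R_th ≤ R_L · ε/(1−ε) = 47.0 kΩ × 0.0830/0.9170 = 4.25 kΩ.
(Any R1, R2 with R2/(R1+R2) = 0.584 and R1‖R2 ≤ 4.25 kΩ will meet the spec.)

R_th ≤ 4.25 kΩ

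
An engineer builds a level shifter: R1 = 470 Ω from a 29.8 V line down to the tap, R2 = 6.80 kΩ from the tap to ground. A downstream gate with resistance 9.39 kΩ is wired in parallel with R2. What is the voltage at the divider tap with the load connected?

The load sits in parallel with R2: R2‖R_L = (6800 × 9390) / (6800 + 9390) = 3944 Ω.
V_out = 29.8 × 3944 / (470 + 3944) = 29.8 × 3944/4414 = 26.6 V.

V_out ≈ 26.6 V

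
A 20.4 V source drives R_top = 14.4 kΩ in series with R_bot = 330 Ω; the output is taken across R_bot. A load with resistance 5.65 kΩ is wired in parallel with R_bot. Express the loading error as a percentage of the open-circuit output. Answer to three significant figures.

5.40 %

The divider's output (Thévenin) resistance is R_top‖R_bot = 322.6 Ω.
Fractional drop under load = R_th/(R_th + R_L) = 322.6 / (322.6 + 5650) = 0.05401.
So the output falls by 5.40 %.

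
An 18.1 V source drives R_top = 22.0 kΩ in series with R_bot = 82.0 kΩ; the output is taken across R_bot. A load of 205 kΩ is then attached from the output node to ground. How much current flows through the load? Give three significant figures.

I_L ≈ 0.0642 mA

R_bot‖R_L = 58.57 kΩ; V_out = 18.1 × 58.57/80.57 = 13.16 V.
I_L = V_out / R_L = 13.16 / 205 kΩ = 0.0642 mA.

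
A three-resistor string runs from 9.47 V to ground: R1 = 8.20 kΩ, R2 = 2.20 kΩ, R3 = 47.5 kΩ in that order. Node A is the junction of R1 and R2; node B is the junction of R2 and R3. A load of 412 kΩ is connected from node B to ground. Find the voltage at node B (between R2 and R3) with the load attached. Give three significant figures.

At node B, R3 is in parallel with the load: R3‖R_L = 42.59 kΩ.
Below node A the resistance is R2 + (R3‖R_L) = 44.79 kΩ, so V_A = 9.47 × 44.79/52.99 = 8.005 V.
Then V_B = V_A × (R3‖R_L)/(R2 + R3‖R_L) = 8.005 × 42.59/44.79 = 7.61 V.

V ≈ 7.61 V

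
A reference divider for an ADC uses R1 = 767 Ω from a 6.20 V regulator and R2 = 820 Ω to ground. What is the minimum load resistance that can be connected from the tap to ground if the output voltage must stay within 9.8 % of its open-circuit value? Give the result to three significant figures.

R_L(min) ≈ 3.65 kΩ

Output resistance R_th = R1‖R2 = (767 × 820)/1587 = 396.3 Ω.
The fractional drop is R_th/(R_th + R_L); requiring this ≤ 0.0980 gives R_L ≥ R_th(1/0.0980 − 1) = 396.3 × 9.204 = 3.65 kΩ.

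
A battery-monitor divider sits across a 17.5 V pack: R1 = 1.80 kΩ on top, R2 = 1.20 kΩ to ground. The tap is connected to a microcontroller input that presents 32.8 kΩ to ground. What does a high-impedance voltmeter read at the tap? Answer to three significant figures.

V_out ≈ 6.85 V

The load sits in parallel with R2: R2‖R_L = (1.20 × 32.8) / (1.20 + 32.8) = 1.158 kΩ.
V_out = 17.5 × 1.158 / (1.80 + 1.158) = 17.5 × 1.158/2.958 = 6.85 V.
(Unloaded it would have been 7.00 V.)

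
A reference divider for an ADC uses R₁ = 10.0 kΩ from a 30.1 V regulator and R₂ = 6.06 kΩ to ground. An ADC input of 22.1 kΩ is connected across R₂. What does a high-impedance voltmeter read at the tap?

The load sits in parallel with R₂: R₂‖R_L = (6.06 × 22.1) / (6.06 + 22.1) = 4.756 kΩ.
V_out = 30.1 × 4.756 / (10.0 + 4.756) = 30.1 × 4.756/14.76 = 9.70 V.
(Unloaded it would have been 11.4 V.)

V_out ≈ 9.70 V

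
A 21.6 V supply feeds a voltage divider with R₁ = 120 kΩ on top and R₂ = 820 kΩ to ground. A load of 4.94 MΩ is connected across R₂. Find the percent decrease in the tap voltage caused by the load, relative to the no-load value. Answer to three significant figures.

The divider's output (Thévenin) resistance is R₁‖R₂ = 104.7 kΩ.
Fractional drop under load = R_th/(R_th + R_L) = 104.7 / (104.7 + 4940) = 0.02075.
So the output falls by 2.08 %.

2.08 %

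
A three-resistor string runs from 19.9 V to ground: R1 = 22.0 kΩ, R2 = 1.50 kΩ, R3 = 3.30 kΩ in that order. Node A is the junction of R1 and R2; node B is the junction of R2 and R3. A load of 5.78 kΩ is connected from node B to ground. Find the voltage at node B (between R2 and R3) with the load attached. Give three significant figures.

V ≈ 1.63 V

At node B, R3 is in parallel with the load: R3‖R_L = 2.101 kΩ.
Below node A the resistance is R2 + (R3‖R_L) = 3.601 kΩ, so V_A = 19.9 × 3.601/25.60 = 2.799 V.
Then V_B = V_A × (R3‖R_L)/(R2 + R3‖R_L) = 2.799 × 2.101/3.601 = 1.63 V.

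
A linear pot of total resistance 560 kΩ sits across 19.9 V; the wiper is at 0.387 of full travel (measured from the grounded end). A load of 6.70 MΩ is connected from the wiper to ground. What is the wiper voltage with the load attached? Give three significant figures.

V ≈ 7.55 V

The wiper splits the pot into (1−α)R = 343.3 kΩ above and αR = 216.7 kΩ below.
Lower section ‖ load = 209.9 kΩ.
V_wiper = 19.9 × 209.9/(343.3 + 209.9) = 7.55 V.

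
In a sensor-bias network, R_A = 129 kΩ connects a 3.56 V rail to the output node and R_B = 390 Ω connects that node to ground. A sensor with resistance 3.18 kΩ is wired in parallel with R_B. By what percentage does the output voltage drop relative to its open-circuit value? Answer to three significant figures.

10.9 %

The divider's output (Thévenin) resistance is R_A‖R_B = 388.8 Ω.
Fractional drop under load = R_th/(R_th + R_L) = 388.8 / (388.8 + 3180) = 0.1090.
So the output falls by 10.9 %.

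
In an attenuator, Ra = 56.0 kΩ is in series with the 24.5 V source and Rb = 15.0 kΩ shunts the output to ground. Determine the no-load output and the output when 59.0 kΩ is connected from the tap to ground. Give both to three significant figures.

Open-circuit: V = 24.5 × 15.0/(56.0 + 15.0) = 5.18 V.
With the load, Rb becomes Rb‖R_L = 11.96 kΩ, so V = 24.5 × 11.96/67.96 = 4.31 V.

Unloaded: 5.18 V; loaded: 4.31 V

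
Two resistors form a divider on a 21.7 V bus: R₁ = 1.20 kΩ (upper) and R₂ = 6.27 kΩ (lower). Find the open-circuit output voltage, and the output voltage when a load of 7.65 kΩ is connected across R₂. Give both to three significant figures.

Unloaded: 18.2 V; loaded: 16.1 V

Open-circuit: V = 21.7 × 6.27/(1.20 + 6.27) = 18.2 V.
With the load, R₂ becomes R₂‖R_L = 3.446 kΩ, so V = 21.7 × 3.446/4.646 = 16.1 V.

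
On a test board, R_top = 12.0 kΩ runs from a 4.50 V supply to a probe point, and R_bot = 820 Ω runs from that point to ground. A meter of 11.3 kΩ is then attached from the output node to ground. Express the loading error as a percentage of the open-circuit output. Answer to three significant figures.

6.36 %

The divider's output (Thévenin) resistance is R_top‖R_bot = 767.6 Ω.
Fractional drop under load = R_th/(R_th + R_L) = 767.6 / (767.6 + 11300) = 0.06360.
So the output falls by 6.36 %.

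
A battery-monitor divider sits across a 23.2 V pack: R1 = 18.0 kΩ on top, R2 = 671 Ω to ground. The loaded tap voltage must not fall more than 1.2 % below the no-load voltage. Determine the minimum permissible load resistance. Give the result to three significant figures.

Output resistance R_th = R1‖R2 = (18000 × 671)/18670 = 646.9 Ω.
The fractional drop is R_th/(R_th + R_L); requiring this ≤ 0.0120 gives R_L ≥ R_th(1/0.0120 − 1) = 646.9 × 82.33 = 53.3 kΩ.

R_L(min) ≈ 53.3 kΩ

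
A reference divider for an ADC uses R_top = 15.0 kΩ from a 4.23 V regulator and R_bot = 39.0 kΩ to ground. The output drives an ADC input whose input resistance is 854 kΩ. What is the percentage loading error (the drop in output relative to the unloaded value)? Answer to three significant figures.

The divider's output (Thévenin) resistance is R_top‖R_bot = 10.83 kΩ.
Fractional drop under load = R_th/(R_th + R_L) = 10.83 / (10.83 + 854) = 0.01253.
So the output falls by 1.25 %.

1.25 %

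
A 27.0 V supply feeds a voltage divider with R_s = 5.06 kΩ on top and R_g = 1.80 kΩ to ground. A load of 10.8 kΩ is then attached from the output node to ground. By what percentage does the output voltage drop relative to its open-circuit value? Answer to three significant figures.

10.9 %

The divider's output (Thévenin) resistance is R_s‖R_g = 1.328 kΩ.
Fractional drop under load = R_th/(R_th + R_L) = 1.328 / (1.328 + 10.8) = 0.1095.
So the output falls by 10.9 %.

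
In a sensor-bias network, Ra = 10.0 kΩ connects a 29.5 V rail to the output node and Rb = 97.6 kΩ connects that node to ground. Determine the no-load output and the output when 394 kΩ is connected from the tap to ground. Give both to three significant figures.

Open-circuit: V = 29.5 × 97.6/(10.0 + 97.6) = 26.8 V.
With the load, Rb becomes Rb‖R_L = 78.22 kΩ, so V = 29.5 × 78.22/88.22 = 26.2 V.

Unloaded: 26.8 V; loaded: 26.2 V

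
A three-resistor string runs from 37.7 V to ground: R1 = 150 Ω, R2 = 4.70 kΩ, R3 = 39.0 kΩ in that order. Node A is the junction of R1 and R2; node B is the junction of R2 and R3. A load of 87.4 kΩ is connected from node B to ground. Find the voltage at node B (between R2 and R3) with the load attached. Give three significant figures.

V ≈ 32.0 V

At node B, R3 is in parallel with the load: R3‖R_L = 26970 Ω.
Below node A the resistance is R2 + (R3‖R_L) = 31670 Ω, so V_A = 37.7 × 31670/31820 = 37.52 V.
Then V_B = V_A × (R3‖R_L)/(R2 + R3‖R_L) = 37.52 × 26970/31670 = 32.0 V.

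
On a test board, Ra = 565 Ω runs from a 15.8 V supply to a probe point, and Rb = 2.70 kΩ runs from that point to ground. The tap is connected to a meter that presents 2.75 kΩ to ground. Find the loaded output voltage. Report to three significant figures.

V_out ≈ 11.2 V

The load sits in parallel with Rb: Rb‖R_L = (2700 × 2750) / (2700 + 2750) = 1362 Ω.
V_out = 15.8 × 1362 / (565 + 1362) = 15.8 × 1362/1927 = 11.2 V.
(Unloaded it would have been 13.1 V.)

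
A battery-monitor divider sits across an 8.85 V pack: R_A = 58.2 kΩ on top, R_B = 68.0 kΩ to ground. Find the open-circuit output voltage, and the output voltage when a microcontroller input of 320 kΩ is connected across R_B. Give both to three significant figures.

Open-circuit: V = 8.85 × 68.0/(58.2 + 68.0) = 4.77 V.
With the load, R_B becomes R_B‖R_L = 56.08 kΩ, so V = 8.85 × 56.08/114.3 = 4.34 V.

Unloaded: 4.77 V; loaded: 4.34 V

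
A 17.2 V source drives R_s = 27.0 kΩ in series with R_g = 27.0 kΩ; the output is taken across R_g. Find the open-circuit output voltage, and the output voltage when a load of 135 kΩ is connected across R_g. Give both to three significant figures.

Open-circuit: V = 17.2 × 27.0/(27.0 + 27.0) = 8.60 V.
With the load, R_g becomes R_g‖R_L = 22.50 kΩ, so V = 17.2 × 22.50/49.50 = 7.82 V.

Unloaded: 8.60 V; loaded: 7.82 V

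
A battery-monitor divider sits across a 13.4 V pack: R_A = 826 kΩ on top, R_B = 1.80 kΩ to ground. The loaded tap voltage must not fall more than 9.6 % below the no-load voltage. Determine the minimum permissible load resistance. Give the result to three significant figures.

R_L(min) ≈ 16.9 kΩ

Output resistance R_th = R_A‖R_B = (826 × 1.80)/827.8 = 1.796 kΩ.
The fractional drop is R_th/(R_th + R_L); requiring this ≤ 0.0960 gives R_L ≥ R_th(1/0.0960 − 1) = 1.796 × 9.417 = 16.9 kΩ.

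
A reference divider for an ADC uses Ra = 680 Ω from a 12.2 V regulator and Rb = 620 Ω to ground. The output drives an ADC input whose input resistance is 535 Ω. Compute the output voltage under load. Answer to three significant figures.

V_out ≈ 3.62 V

The load sits in parallel with Rb: Rb‖R_L = (620 × 535) / (620 + 535) = 287.2 Ω.
V_out = 12.2 × 287.2 / (680 + 287.2) = 12.2 × 287.2/967.2 = 3.62 V.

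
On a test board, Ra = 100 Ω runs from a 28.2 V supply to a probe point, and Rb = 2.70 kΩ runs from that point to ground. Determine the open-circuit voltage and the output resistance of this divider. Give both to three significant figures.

V_th = 27.2 V, R_th = 96.4 Ω

V_th is the open-circuit tap voltage: 28.2 × 2700/(100 + 2700) = 27.2 V.
With the supply zeroed, Ra and Rb appear in parallel from the tap: R_th = Ra‖Rb = (100 × 2700)/2800 = 96.4 Ω.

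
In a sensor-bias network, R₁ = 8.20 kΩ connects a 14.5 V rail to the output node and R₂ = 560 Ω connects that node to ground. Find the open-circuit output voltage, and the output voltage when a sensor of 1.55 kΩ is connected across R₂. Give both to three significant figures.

Unloaded: 0.927 V; loaded: 0.693 V

Open-circuit: V = 14.5 × 560/(8200 + 560) = 0.927 V.
With the load, R₂ becomes R₂‖R_L = 411.4 Ω, so V = 14.5 × 411.4/8611 = 0.693 V.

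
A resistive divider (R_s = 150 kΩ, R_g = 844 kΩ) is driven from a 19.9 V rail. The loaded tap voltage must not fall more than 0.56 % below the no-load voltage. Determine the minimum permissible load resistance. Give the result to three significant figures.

R_L(min) ≈ 22.6 MΩ

Output resistance R_th = R_s‖R_g = (150 × 844)/994.0 = 127.4 kΩ.
The fractional drop is R_th/(R_th + R_L); requiring this ≤ 0.00560 gives R_L ≥ R_th(1/0.00560 − 1) = 127.4 × 177.6 = 22.6 MΩ.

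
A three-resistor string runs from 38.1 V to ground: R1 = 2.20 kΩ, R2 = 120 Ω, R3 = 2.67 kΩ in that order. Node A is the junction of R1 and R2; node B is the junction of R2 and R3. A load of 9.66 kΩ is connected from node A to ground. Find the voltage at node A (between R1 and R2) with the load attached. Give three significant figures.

Below node A the series string R2+R3 = 2790 Ω sits in parallel with the 9660 Ω load: 2165 Ω.
V_A = 38.1 × 2165/(2200 + 2165) = 18.9 V.

V ≈ 18.9 V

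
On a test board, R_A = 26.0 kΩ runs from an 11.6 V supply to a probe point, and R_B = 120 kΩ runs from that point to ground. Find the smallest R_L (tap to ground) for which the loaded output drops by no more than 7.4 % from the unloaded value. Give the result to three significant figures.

R_L(min) ≈ 267 kΩ

Output resistance R_th = R_A‖R_B = (26.0 × 120)/146.0 = 21.37 kΩ.
The fractional drop is R_th/(R_th + R_L); requiring this ≤ 0.0740 gives R_L ≥ R_th(1/0.0740 − 1) = 21.37 × 12.51 = 267 kΩ.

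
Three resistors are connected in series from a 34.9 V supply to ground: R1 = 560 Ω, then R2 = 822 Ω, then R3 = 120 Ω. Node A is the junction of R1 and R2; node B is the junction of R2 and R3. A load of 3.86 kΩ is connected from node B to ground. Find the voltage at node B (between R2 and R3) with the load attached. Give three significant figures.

V ≈ 2.71 V

At node B, R3 is in parallel with the load: R3‖R_L = 116.4 Ω.
Below node A the resistance is R2 + (R3‖R_L) = 938.4 Ω, so V_A = 34.9 × 938.4/1498 = 21.86 V.
Then V_B = V_A × (R3‖R_L)/(R2 + R3‖R_L) = 21.86 × 116.4/938.4 = 2.71 V.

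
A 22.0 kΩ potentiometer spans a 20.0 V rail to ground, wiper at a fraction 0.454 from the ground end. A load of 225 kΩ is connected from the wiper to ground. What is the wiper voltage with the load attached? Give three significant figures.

V ≈ 8.87 V

The wiper splits the pot into (1−α)R = 12.01 kΩ above and αR = 9.988 kΩ below.
Lower section ‖ load = 9.563 kΩ.
V_wiper = 20.0 × 9.563/(12.01 + 9.563) = 8.87 V.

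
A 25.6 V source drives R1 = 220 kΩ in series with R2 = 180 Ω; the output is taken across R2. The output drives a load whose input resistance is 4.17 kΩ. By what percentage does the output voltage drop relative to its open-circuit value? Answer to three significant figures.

4.13 %

The divider's output (Thévenin) resistance is R1‖R2 = 179.9 Ω.
Fractional drop under load = R_th/(R_th + R_L) = 179.9 / (179.9 + 4170) = 0.04135.
So the output falls by 4.13 %.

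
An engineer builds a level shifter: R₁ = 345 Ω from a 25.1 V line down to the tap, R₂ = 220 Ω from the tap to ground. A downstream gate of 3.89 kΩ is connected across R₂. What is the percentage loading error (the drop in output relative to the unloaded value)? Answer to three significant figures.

The divider's output (Thévenin) resistance is R₁‖R₂ = 134.3 Ω.
Fractional drop under load = R_th/(R_th + R_L) = 134.3 / (134.3 + 3890) = 0.03338.
So the output falls by 3.34 %.

3.34 %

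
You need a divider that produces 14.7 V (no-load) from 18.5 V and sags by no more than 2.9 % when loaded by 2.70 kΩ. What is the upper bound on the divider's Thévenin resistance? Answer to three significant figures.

R_th ≤ 80.6 Ω

Loading drop = R_th/(R_th + R_L) ≤ 0.0290, so R_th ≤ R_L · ε/(1−ε) = 2.70 kΩ × 0.0290/0.9710 = 80.6 Ω.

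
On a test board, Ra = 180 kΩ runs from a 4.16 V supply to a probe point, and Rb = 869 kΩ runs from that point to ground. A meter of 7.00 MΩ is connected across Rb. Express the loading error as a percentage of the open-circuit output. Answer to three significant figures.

2.09 %

The divider's output (Thévenin) resistance is Ra‖Rb = 149.1 kΩ.
Fractional drop under load = R_th/(R_th + R_L) = 149.1 / (149.1 + 7000) = 0.02086.
So the output falls by 2.09 %.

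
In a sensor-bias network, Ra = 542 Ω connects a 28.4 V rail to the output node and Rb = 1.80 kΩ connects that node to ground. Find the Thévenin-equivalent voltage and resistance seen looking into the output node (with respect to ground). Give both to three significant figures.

V_th = 21.8 V, R_th = 417 Ω

V_th is the open-circuit tap voltage: 28.4 × 1800/(542 + 1800) = 21.8 V.
With the supply zeroed, Ra and Rb appear in parallel from the tap: R_th = Ra‖Rb = (542 × 1800)/2342 = 417 Ω.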